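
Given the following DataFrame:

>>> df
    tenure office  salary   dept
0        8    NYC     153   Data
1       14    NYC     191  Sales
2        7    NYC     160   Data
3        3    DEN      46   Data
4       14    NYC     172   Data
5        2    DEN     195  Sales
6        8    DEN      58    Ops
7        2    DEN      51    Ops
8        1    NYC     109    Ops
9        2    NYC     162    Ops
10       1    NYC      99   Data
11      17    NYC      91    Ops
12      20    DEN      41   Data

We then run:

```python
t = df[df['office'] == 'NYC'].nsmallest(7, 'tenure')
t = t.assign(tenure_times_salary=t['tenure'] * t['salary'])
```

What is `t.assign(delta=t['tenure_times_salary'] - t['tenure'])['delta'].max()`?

2660

filter rows where office == 'NYC':
    tenure office  salary   dept
0        8    NYC     153   Data
1       14    NYC     191  Sales
2        7    NYC     160   Data
4       14    NYC     172   Data
8        1    NYC     109    Ops
9        2    NYC     162    Ops
10       1    NYC      99   Data
11      17    NYC      91    Ops
take 7 rows with smallest tenure:
    tenure office  salary   dept
8        1    NYC     109    Ops
10       1    NYC      99   Data
9        2    NYC     162    Ops
2        7    NYC     160   Data
0        8    NYC     153   Data
1       14    NYC     191  Sales
4       14    NYC     172   Data
add column tenure_times_salary = t['tenure'] * t['salary']:
    tenure office  salary   dept  tenure_times_salary
8        1    NYC     109    Ops                  109
10       1    NYC      99   Data                   99
9        2    NYC     162    Ops                  324
2        7    NYC     160   Data                 1120
0        8    NYC     153   Data                 1224
1       14    NYC     191  Sales                 2674
4       14    NYC     172   Data                 2408
add column delta = t['tenure_times_salary'] - t['tenure']:
    tenure office  salary   dept  tenure_times_salary  delta
8        1    NYC     109    Ops                  109    108
10       1    NYC      99   Data                   99     98
9        2    NYC     162    Ops                  324    322
2        7    NYC     160   Data                 1120   1113
0        8    NYC     153   Data                 1224   1216
1       14    NYC     191  Sales                 2674   2660
4       14    NYC     172   Data                 2408   2394
The max of column 'delta' is 2660.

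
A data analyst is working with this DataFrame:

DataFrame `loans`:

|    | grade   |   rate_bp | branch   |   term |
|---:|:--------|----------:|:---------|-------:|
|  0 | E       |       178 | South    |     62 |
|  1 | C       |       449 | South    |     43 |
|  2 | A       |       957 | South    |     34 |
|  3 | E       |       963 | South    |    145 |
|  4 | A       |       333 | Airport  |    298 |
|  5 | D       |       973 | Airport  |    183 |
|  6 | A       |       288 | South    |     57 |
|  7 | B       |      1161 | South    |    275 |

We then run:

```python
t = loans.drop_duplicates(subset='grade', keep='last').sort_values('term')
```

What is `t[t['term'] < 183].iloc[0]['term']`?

drop duplicate grade (keep=last):
  grade  rate_bp   branch  term
1     C      449    South    43
3     E      963    South   145
5     D      973  Airport   183
6     A      288    South    57
7     B     1161    South   275
sort by term:
  grade  rate_bp   branch  term
1     C      449    South    43
6     A      288    South    57
3     E      963    South   145
5     D      973  Airport   183
7     B     1161    South   275
filter rows where term < 183:
  grade  rate_bp branch  term
1     C      449  South    43
6     A      288  South    57
3     E      963  South   145
Hence 43.

43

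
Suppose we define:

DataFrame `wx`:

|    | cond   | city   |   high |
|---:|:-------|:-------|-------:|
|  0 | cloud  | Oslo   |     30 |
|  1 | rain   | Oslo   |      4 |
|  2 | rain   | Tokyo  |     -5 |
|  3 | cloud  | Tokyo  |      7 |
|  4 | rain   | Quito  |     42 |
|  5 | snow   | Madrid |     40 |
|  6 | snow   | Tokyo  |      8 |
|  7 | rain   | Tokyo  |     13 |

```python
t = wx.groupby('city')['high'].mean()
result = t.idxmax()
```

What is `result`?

Quito

group by city, mean of high:
city
Madrid    40.00
Oslo      17.00
Quito     42.00
Tokyo      5.75
Name: high, dtype: float64
The label with the largest value is Quito.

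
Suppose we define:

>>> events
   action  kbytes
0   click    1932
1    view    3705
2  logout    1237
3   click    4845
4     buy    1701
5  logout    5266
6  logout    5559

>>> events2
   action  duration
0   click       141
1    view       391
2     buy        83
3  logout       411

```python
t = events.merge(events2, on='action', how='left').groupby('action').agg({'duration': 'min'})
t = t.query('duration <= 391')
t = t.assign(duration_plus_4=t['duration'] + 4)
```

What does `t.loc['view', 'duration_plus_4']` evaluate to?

merge on 'action' (how='left') → 7 rows:
   action  kbytes  duration
0   click    1932       141
1    view    3705       391
2  logout    1237       411
3   click    4845       141
4     buy    1701        83
5  logout    5266       411
6  logout    5559       411
group by action, min of duration:
        duration
action          
buy           83
click        141
logout       411
view         391
filter rows where duration <= 391:
        duration
action          
buy           83
click        141
view         391
add column duration_plus_4 = t['duration'] + 4:
        duration  duration_plus_4
action                           
buy           83               87
click        141              145
view         391              395
Taking the value at row 'view', column 'duration_plus_4' gives 395.

395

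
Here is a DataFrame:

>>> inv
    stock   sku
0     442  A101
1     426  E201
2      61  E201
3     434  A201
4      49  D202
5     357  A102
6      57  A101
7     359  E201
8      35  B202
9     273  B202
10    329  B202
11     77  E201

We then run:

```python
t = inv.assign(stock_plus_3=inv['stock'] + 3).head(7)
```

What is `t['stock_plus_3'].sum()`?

add column stock_plus_3 = inv['stock'] + 3:
    stock   sku  stock_plus_3
0     442  A101           445
1     426  E201           429
2      61  E201            64
3     434  A201           437
4      49  D202            52
5     357  A102           360
6      57  A101            60
7     359  E201           362
8      35  B202            38
9     273  B202           276
10    329  B202           332
11     77  E201            80
take first 7 rows:
   stock   sku  stock_plus_3
0    442  A101           445
1    426  E201           429
2     61  E201            64
3    434  A201           437
4     49  D202            52
5    357  A102           360
6     57  A101            60

1847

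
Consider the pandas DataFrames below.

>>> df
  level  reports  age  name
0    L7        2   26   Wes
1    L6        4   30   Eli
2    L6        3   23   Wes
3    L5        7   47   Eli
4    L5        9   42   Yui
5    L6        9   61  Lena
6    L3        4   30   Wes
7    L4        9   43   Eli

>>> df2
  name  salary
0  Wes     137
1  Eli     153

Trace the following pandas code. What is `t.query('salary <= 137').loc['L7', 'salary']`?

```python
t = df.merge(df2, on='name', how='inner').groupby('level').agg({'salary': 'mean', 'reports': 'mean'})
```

merge on 'name' (how='inner') → 6 rows:
  level  reports  age name  salary
0    L7        2   26  Wes     137
1    L6        4   30  Eli     153
2    L6        3   23  Wes     137
3    L5        7   47  Eli     153
4    L3        4   30  Wes     137
5    L4        9   43  Eli     153
group by level: mean(salary), mean(reports):
       salary  reports
level                 
L3      137.0      4.0
L4      153.0      9.0
L5      153.0      7.0
L6      145.0      3.5
L7      137.0      2.0
filter rows where salary <= 137:
       salary  reports
level                 
L3      137.0      4.0
L7      137.0      2.0

137.0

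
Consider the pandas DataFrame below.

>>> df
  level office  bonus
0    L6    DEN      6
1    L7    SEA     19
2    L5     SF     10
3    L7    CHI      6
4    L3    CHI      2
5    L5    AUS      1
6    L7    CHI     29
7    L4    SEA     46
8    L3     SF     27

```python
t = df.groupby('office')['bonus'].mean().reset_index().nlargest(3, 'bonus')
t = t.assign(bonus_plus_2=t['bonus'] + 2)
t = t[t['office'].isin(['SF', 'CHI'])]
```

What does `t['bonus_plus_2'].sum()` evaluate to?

group by office, mean of bonus:
office
AUS     1.000000
CHI    12.333333
DEN     6.000000
SEA    32.500000
SF     18.500000
Name: bonus, dtype: float64
reset_index():
  office      bonus
0    AUS   1.000000
1    CHI  12.333333
2    DEN   6.000000
3    SEA  32.500000
4     SF  18.500000
take 3 rows with largest bonus:
  office      bonus
3    SEA  32.500000
4     SF  18.500000
1    CHI  12.333333
add column bonus_plus_2 = t['bonus'] + 2:
  office      bonus  bonus_plus_2
3    SEA  32.500000     34.500000
4     SF  18.500000     20.500000
1    CHI  12.333333     14.333333
filter rows where office in ['SF', 'CHI']:
  office      bonus  bonus_plus_2
4     SF  18.500000     20.500000
1    CHI  12.333333     14.333333
So sum() = 34.8333333333.

34.8333333333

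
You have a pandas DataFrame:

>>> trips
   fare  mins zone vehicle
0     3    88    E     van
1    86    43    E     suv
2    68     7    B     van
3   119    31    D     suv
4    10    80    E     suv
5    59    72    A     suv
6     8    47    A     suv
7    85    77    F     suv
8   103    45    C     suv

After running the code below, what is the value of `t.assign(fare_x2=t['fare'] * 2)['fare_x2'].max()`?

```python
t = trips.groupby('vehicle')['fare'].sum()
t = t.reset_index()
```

group by vehicle, sum of fare:
vehicle
suv    470
van     71
Name: fare, dtype: int64
reset_index():
  vehicle  fare
0     suv   470
1     van    71
add column fare_x2 = t['fare'] * 2:
  vehicle  fare  fare_x2
0     suv   470      940
1     van    71      142
Reading off the max of column 'fare_x2', we get 940.

940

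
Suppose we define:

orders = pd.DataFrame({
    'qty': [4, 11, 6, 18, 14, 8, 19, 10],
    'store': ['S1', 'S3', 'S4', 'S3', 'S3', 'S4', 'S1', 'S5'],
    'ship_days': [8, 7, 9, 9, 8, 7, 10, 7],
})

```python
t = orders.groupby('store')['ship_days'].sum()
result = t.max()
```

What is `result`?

group by store, sum of ship_days:
store
S1    18
S3    24
S4    16
S5     7
Name: ship_days, dtype: int64
max of the resulting series → 24

24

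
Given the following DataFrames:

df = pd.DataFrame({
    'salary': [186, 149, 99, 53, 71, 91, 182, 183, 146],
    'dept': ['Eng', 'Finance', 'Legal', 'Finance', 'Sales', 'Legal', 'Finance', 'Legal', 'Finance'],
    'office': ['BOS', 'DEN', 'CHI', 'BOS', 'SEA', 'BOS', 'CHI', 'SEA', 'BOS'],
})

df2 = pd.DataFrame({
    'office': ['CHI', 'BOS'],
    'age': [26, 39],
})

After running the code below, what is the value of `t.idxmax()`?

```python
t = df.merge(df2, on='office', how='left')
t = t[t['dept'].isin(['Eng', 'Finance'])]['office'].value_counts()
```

BOS

merge on 'office' (how='left') → 9 rows:
   salary     dept office   age
0     186      Eng    BOS  39.0
1     149  Finance    DEN   NaN
2      99    Legal    CHI  26.0
3      53  Finance    BOS  39.0
4      71    Sales    SEA   NaN
5      91    Legal    BOS  39.0
6     182  Finance    CHI  26.0
7     183    Legal    SEA   NaN
8     146  Finance    BOS  39.0
filter rows where dept in ['Eng', 'Finance']:
   salary     dept office   age
0     186      Eng    BOS  39.0
1     149  Finance    DEN   NaN
3      53  Finance    BOS  39.0
6     182  Finance    CHI  26.0
8     146  Finance    BOS  39.0
value_counts of office:
office
BOS    3
DEN    1
CHI    1
Name: count, dtype: int64
Taking the label with the largest value gives BOS.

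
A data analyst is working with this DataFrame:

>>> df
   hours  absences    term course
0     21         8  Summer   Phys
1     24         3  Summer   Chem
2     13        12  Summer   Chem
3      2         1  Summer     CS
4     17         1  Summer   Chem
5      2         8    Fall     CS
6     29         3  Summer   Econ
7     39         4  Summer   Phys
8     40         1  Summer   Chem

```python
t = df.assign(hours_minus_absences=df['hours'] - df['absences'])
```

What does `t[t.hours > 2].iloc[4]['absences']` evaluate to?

3

add column hours_minus_absences = df['hours'] - df['absences']:
   hours  absences    term course  hours_minus_absences
0     21         8  Summer   Phys                    13
1     24         3  Summer   Chem                    21
2     13        12  Summer   Chem                     1
3      2         1  Summer     CS                     1
4     17         1  Summer   Chem                    16
5      2         8    Fall     CS                    -6
6     29         3  Summer   Econ                    26
7     39         4  Summer   Phys                    35
8     40         1  Summer   Chem                    39
filter rows where hours > 2:
   hours  absences    term course  hours_minus_absences
0     21         8  Summer   Phys                    13
1     24         3  Summer   Chem                    21
2     13        12  Summer   Chem                     1
4     17         1  Summer   Chem                    16
6     29         3  Summer   Econ                    26
7     39         4  Summer   Phys                    35
8     40         1  Summer   Chem                    39
Then the value at position 4, column 'absences': 3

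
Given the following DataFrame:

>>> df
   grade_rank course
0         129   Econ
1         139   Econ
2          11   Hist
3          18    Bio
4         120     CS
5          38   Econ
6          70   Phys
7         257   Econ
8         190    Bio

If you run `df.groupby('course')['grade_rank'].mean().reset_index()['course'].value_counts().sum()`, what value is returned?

5

group by course, mean of grade_rank:
course
Bio     104.00
CS      120.00
Econ    140.75
Hist     11.00
Phys     70.00
Name: grade_rank, dtype: float64
reset_index():
  course  grade_rank
0    Bio      104.00
1     CS      120.00
2   Econ      140.75
3   Hist       11.00
4   Phys       70.00
value_counts of course:
course
Bio     1
CS      1
Econ    1
Hist    1
Phys    1
Name: count, dtype: int64
Taking the sum of the resulting series gives 5.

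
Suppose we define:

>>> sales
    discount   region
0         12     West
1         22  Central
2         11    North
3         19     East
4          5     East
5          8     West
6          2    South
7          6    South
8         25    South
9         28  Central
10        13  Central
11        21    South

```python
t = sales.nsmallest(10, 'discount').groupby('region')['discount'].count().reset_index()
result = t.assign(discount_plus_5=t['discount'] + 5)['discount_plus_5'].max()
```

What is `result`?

8

take 10 rows with smallest discount:
    discount   region
6          2    South
4          5     East
7          6    South
5          8     West
2         11    North
0         12     West
10        13  Central
3         19     East
11        21    South
1         22  Central
group by region, count of discount:
region
Central    2
East       2
North      1
South      3
West       2
Name: discount, dtype: int64
reset_index():
    region  discount
0  Central         2
1     East         2
2    North         1
3    South         3
4     West         2
add column discount_plus_5 = t['discount'] + 5:
    region  discount  discount_plus_5
0  Central         2                7
1     East         2                7
2    North         1                6
3    South         3                8
4     West         2                7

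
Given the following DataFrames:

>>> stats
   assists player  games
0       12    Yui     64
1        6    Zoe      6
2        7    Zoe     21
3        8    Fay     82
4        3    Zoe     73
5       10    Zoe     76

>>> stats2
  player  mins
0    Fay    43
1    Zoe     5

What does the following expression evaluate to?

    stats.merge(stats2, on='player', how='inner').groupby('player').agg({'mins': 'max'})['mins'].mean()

merge on 'player' (how='inner') → 5 rows:
   assists player  games  mins
0        6    Zoe      6     5
1        7    Zoe     21     5
2        8    Fay     82    43
3        3    Zoe     73     5
4       10    Zoe     76     5
group by player, max of mins:
        mins
player      
Fay       43
Zoe        5
So mean() = 24.0.

24.0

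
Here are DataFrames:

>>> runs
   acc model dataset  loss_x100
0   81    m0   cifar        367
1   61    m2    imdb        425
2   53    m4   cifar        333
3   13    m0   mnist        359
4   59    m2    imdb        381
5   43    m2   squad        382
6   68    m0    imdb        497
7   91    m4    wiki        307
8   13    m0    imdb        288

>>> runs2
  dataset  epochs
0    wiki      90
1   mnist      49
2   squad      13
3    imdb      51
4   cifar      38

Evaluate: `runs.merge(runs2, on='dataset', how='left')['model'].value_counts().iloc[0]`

merge on 'dataset' (how='left') → 9 rows:
   acc model dataset  loss_x100  epochs
0   81    m0   cifar        367      38
1   61    m2    imdb        425      51
2   53    m4   cifar        333      38
3   13    m0   mnist        359      49
4   59    m2    imdb        381      51
5   43    m2   squad        382      13
6   68    m0    imdb        497      51
7   91    m4    wiki        307      90
8   13    m0    imdb        288      51
value_counts of model:
model
m0    4
m2    3
m4    2
Name: count, dtype: int64

4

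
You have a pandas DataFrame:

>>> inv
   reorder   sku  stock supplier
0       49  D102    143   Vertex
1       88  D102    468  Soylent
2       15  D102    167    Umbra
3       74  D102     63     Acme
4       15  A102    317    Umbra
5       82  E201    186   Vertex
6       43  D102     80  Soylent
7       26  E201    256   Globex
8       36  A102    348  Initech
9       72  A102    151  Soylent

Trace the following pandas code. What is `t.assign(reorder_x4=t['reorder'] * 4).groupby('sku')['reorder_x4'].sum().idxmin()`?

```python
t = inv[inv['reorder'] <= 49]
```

E201

filter rows where reorder <= 49:
   reorder   sku  stock supplier
0       49  D102    143   Vertex
2       15  D102    167    Umbra
4       15  A102    317    Umbra
6       43  D102     80  Soylent
7       26  E201    256   Globex
8       36  A102    348  Initech
add column reorder_x4 = t['reorder'] * 4:
   reorder   sku  stock supplier  reorder_x4
0       49  D102    143   Vertex         196
2       15  D102    167    Umbra          60
4       15  A102    317    Umbra          60
6       43  D102     80  Soylent         172
7       26  E201    256   Globex         104
8       36  A102    348  Initech         144
group by sku, sum of reorder_x4:
sku
A102    204
D102    428
E201    104
Name: reorder_x4, dtype: int64
Reading off the label with the smallest value, we get E201.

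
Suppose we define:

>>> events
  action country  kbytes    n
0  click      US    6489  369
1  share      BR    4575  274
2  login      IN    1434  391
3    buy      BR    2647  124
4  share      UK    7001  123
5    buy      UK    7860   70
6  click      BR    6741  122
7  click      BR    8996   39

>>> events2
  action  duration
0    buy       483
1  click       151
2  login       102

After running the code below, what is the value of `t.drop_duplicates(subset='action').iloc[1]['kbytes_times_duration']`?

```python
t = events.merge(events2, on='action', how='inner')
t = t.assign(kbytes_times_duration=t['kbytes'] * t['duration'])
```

merge on 'action' (how='inner') → 6 rows:
  action country  kbytes    n  duration
0  click      US    6489  369       151
1  login      IN    1434  391       102
2    buy      BR    2647  124       483
3    buy      UK    7860   70       483
4  click      BR    6741  122       151
5  click      BR    8996   39       151
add column kbytes_times_duration = t['kbytes'] * t['duration']:
  action country  kbytes    n  duration  kbytes_times_duration
0  click      US    6489  369       151                 979839
1  login      IN    1434  391       102                 146268
2    buy      BR    2647  124       483                1278501
3    buy      UK    7860   70       483                3796380
4  click      BR    6741  122       151                1017891
5  click      BR    8996   39       151                1358396
drop duplicate action (keep=first):
  action country  kbytes    n  duration  kbytes_times_duration
0  click      US    6489  369       151                 979839
1  login      IN    1434  391       102                 146268
2    buy      BR    2647  124       483                1278501
Reading off the value at position 1, column 'kbytes_times_duration', we get 146268.

146268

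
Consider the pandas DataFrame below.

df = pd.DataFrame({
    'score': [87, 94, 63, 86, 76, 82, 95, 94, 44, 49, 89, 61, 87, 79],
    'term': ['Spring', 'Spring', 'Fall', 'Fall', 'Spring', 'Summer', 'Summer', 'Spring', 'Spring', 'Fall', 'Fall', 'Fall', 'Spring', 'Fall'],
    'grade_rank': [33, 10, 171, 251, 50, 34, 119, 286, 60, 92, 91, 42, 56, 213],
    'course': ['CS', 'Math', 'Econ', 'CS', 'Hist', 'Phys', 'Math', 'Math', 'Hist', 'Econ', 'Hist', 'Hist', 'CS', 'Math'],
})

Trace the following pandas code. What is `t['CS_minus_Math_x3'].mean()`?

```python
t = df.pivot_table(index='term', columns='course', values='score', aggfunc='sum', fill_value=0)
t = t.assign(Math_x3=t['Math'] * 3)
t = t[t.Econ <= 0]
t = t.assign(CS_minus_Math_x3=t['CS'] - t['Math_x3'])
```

pivot: rows=term, cols=course, sum(score):
course   CS  Econ  Hist  Math  Phys
term                               
Fall     86   112   150    79     0
Spring  174     0   120   188     0
Summer    0     0     0    95    82
add column Math_x3 = t['Math'] * 3:
course   CS  Econ  Hist  Math  Phys  Math_x3
term                                        
Fall     86   112   150    79     0      237
Spring  174     0   120   188     0      564
Summer    0     0     0    95    82      285
filter rows where Econ <= 0:
course   CS  Econ  Hist  Math  Phys  Math_x3
term                                        
Spring  174     0   120   188     0      564
Summer    0     0     0    95    82      285
add column CS_minus_Math_x3 = t['CS'] - t['Math_x3']:
course   CS  Econ  Hist  Math  Phys  Math_x3  CS_minus_Math_x3
term                                                          
Spring  174     0   120   188     0      564              -390
Summer    0     0     0    95    82      285              -285
Reading off the mean of column 'CS_minus_Math_x3', we get -337.5.

-337.5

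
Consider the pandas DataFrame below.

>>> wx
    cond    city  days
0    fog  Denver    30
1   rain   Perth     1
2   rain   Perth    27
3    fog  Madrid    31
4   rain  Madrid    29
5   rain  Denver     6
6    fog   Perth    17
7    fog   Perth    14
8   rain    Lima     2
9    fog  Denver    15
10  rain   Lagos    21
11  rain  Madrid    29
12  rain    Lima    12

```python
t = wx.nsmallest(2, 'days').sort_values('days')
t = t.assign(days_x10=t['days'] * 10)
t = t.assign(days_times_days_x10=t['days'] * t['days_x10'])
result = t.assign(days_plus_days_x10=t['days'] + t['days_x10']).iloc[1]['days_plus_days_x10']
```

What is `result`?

take 2 rows with smallest days:
   cond   city  days
1  rain  Perth     1
8  rain   Lima     2
sort by days:
   cond   city  days
1  rain  Perth     1
8  rain   Lima     2
add column days_x10 = t['days'] * 10:
   cond   city  days  days_x10
1  rain  Perth     1        10
8  rain   Lima     2        20
add column days_times_days_x10 = t['days'] * t['days_x10']:
   cond   city  days  days_x10  days_times_days_x10
1  rain  Perth     1        10                   10
8  rain   Lima     2        20                   40
add column days_plus_days_x10 = t['days'] + t['days_x10']:
   cond   city  days  days_x10  days_times_days_x10  days_plus_days_x10
1  rain  Perth     1        10                   10                  11
8  rain   Lima     2        20                   40                  22
value at position 1, column 'days_plus_days_x10' → 22

22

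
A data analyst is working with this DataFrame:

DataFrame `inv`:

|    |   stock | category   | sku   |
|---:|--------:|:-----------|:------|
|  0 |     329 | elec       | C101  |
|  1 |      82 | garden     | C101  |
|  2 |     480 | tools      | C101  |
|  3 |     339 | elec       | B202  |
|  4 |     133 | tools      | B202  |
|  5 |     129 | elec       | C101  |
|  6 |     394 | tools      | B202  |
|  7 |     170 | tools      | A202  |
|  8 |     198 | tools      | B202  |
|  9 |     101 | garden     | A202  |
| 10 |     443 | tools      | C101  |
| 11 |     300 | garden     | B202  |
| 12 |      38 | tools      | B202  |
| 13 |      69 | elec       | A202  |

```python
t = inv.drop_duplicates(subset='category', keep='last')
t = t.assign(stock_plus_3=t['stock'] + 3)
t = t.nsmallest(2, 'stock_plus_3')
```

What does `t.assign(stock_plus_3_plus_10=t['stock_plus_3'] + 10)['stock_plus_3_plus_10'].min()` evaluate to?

51

drop duplicate category (keep=last):
    stock category   sku
11    300   garden  B202
12     38    tools  B202
13     69     elec  A202
add column stock_plus_3 = t['stock'] + 3:
    stock category   sku  stock_plus_3
11    300   garden  B202           303
12     38    tools  B202            41
13     69     elec  A202            72
take 2 rows with smallest stock_plus_3:
    stock category   sku  stock_plus_3
12     38    tools  B202            41
13     69     elec  A202            72
add column stock_plus_3_plus_10 = t['stock_plus_3'] + 10:
    stock category   sku  stock_plus_3  stock_plus_3_plus_10
12     38    tools  B202            41                    51
13     69     elec  A202            72                    82
Finally, min of column 'stock_plus_3_plus_10' = 51.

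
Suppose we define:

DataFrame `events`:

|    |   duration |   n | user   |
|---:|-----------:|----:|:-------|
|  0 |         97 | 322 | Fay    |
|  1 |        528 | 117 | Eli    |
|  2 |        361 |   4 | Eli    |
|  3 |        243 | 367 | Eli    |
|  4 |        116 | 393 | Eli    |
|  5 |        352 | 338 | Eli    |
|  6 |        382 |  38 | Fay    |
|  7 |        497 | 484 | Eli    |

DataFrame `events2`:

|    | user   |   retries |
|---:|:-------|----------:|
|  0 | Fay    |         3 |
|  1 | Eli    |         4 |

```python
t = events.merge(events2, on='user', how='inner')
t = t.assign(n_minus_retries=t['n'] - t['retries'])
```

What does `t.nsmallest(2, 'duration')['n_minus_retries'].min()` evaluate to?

merge on 'user' (how='inner') → 8 rows:
   duration    n user  retries
0        97  322  Fay        3
1       528  117  Eli        4
2       361    4  Eli        4
3       243  367  Eli        4
4       116  393  Eli        4
5       352  338  Eli        4
6       382   38  Fay        3
7       497  484  Eli        4
add column n_minus_retries = t['n'] - t['retries']:
   duration    n user  retries  n_minus_retries
0        97  322  Fay        3              319
1       528  117  Eli        4              113
2       361    4  Eli        4                0
3       243  367  Eli        4              363
4       116  393  Eli        4              389
5       352  338  Eli        4              334
6       382   38  Fay        3               35
7       497  484  Eli        4              480
take 2 rows with smallest duration:
   duration    n user  retries  n_minus_retries
0        97  322  Fay        3              319
4       116  393  Eli        4              389

319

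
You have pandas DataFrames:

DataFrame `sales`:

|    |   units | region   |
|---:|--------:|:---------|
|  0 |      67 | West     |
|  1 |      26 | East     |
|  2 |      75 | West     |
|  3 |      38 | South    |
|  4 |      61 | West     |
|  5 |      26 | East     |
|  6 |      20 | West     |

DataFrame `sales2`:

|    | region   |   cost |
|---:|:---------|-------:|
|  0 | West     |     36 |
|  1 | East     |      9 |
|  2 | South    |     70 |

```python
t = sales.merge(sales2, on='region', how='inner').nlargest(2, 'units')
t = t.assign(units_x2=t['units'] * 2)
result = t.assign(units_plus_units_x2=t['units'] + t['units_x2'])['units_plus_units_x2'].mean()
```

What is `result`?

merge on 'region' (how='inner') → 7 rows:
   units region  cost
0     67   West    36
1     26   East     9
2     75   West    36
3     38  South    70
4     61   West    36
5     26   East     9
6     20   West    36
take 2 rows with largest units:
   units region  cost
2     75   West    36
0     67   West    36
add column units_x2 = t['units'] * 2:
   units region  cost  units_x2
2     75   West    36       150
0     67   West    36       134
add column units_plus_units_x2 = t['units'] + t['units_x2']:
   units region  cost  units_x2  units_plus_units_x2
2     75   West    36       150                  225
0     67   West    36       134                  201
Then the mean of column 'units_plus_units_x2': 213.0

213.0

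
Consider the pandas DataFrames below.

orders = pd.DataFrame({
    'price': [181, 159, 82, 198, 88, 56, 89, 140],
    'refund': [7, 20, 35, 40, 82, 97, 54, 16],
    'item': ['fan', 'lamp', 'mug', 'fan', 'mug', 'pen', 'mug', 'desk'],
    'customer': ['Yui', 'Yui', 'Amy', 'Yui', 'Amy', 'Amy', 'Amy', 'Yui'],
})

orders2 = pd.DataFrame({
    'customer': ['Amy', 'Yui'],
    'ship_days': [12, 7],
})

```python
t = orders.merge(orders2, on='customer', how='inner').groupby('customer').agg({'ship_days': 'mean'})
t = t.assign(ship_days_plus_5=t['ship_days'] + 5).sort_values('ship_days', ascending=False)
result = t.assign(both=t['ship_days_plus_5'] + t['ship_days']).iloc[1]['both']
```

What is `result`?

19.0

merge on 'customer' (how='inner') → 8 rows:
   price  refund  item customer  ship_days
0    181       7   fan      Yui          7
1    159      20  lamp      Yui          7
2     82      35   mug      Amy         12
3    198      40   fan      Yui          7
4     88      82   mug      Amy         12
5     56      97   pen      Amy         12
6     89      54   mug      Amy         12
7    140      16  desk      Yui          7
group by customer, mean of ship_days:
          ship_days
customer           
Amy            12.0
Yui             7.0
add column ship_days_plus_5 = t['ship_days'] + 5:
          ship_days  ship_days_plus_5
customer                             
Amy            12.0              17.0
Yui             7.0              12.0
sort by ship_days descending:
          ship_days  ship_days_plus_5
customer                             
Amy            12.0              17.0
Yui             7.0              12.0
add column both = t['ship_days_plus_5'] + t['ship_days']:
          ship_days  ship_days_plus_5  both
customer                                   
Amy            12.0              17.0  29.0
Yui             7.0              12.0  19.0
So iloc[1]['both'] = 19.0.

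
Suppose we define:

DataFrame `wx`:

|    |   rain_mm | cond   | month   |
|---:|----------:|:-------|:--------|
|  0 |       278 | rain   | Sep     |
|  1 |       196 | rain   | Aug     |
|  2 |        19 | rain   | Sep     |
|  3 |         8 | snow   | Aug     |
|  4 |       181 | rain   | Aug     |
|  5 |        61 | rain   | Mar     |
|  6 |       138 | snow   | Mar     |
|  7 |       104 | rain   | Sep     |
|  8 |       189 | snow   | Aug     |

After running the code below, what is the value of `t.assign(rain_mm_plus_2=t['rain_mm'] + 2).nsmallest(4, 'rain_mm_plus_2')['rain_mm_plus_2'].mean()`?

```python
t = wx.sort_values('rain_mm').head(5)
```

50.0

sort by rain_mm:
   rain_mm  cond month
3        8  snow   Aug
2       19  rain   Sep
5       61  rain   Mar
7      104  rain   Sep
6      138  snow   Mar
4      181  rain   Aug
8      189  snow   Aug
1      196  rain   Aug
0      278  rain   Sep
take first 5 rows:
   rain_mm  cond month
3        8  snow   Aug
2       19  rain   Sep
5       61  rain   Mar
7      104  rain   Sep
6      138  snow   Mar
add column rain_mm_plus_2 = t['rain_mm'] + 2:
   rain_mm  cond month  rain_mm_plus_2
3        8  snow   Aug              10
2       19  rain   Sep              21
5       61  rain   Mar              63
7      104  rain   Sep             106
6      138  snow   Mar             140
take 4 rows with smallest rain_mm_plus_2:
   rain_mm  cond month  rain_mm_plus_2
3        8  snow   Aug              10
2       19  rain   Sep              21
5       61  rain   Mar              63
7      104  rain   Sep             106
Taking the mean of column 'rain_mm_plus_2' gives 50.0.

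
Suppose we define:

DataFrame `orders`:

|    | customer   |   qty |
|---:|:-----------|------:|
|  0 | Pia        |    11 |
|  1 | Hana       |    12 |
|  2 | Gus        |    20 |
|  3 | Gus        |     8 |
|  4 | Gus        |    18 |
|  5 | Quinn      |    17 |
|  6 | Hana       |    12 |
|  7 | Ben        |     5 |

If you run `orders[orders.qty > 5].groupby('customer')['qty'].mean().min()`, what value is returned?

filter rows where qty > 5:
  customer  qty
0      Pia   11
1     Hana   12
2      Gus   20
3      Gus    8
4      Gus   18
5    Quinn   17
6     Hana   12
group by customer, mean of qty:
customer
Gus      15.333333
Hana     12.000000
Pia      11.000000
Quinn    17.000000
Name: qty, dtype: float64
The min of the resulting series is 11.0.

11.0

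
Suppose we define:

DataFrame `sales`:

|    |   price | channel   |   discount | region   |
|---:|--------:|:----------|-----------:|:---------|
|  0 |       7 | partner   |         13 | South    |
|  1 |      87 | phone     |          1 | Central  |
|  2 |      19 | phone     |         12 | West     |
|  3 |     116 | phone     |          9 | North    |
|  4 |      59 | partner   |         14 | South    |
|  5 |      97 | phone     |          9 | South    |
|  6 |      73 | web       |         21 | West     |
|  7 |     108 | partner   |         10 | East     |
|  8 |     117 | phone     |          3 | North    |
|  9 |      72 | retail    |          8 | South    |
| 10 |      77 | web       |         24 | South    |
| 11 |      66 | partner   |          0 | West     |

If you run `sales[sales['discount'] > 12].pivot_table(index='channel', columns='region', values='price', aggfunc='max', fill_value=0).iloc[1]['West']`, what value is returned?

filter rows where discount > 12:
    price  channel  discount region
0       7  partner        13  South
4      59  partner        14  South
6      73      web        21   West
10     77      web        24  South
pivot: rows=channel, cols=region, max(price):
region   South  West
channel             
partner     59     0
web         77    73
So iloc[1]['West'] = 73.

73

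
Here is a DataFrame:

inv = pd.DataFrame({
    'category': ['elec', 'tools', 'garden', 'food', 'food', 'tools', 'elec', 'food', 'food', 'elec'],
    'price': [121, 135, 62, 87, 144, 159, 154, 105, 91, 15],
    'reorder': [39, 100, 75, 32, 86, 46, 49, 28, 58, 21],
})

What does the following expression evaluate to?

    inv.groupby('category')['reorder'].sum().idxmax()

food

group by category, sum of reorder:
category
elec      109
food      204
garden     75
tools     146
Name: reorder, dtype: int64
Finally, label with the largest value = food.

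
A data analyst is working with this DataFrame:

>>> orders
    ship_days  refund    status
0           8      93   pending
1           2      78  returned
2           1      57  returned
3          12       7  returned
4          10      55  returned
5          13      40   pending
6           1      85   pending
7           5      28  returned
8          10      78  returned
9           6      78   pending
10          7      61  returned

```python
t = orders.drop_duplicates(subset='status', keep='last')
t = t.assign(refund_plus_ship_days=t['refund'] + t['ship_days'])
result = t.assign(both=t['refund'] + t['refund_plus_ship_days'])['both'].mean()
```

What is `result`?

145.5

drop duplicate status (keep=last):
    ship_days  refund    status
9           6      78   pending
10          7      61  returned
add column refund_plus_ship_days = t['refund'] + t['ship_days']:
    ship_days  refund    status  refund_plus_ship_days
9           6      78   pending                     84
10          7      61  returned                     68
add column both = t['refund'] + t['refund_plus_ship_days']:
    ship_days  refund    status  refund_plus_ship_days  both
9           6      78   pending                     84   162
10          7      61  returned                     68   129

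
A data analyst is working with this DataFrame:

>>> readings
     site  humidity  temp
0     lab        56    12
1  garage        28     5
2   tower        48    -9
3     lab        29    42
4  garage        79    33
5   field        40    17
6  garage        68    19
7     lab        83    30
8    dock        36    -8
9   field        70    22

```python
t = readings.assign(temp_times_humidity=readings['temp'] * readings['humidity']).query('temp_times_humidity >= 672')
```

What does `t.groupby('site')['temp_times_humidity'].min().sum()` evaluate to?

2644

add column temp_times_humidity = readings['temp'] * readings['humidity']:
     site  humidity  temp  temp_times_humidity
0     lab        56    12                  672
1  garage        28     5                  140
2   tower        48    -9                 -432
3     lab        29    42                 1218
4  garage        79    33                 2607
5   field        40    17                  680
6  garage        68    19                 1292
7     lab        83    30                 2490
8    dock        36    -8                 -288
9   field        70    22                 1540
filter rows where temp_times_humidity >= 672:
     site  humidity  temp  temp_times_humidity
0     lab        56    12                  672
3     lab        29    42                 1218
4  garage        79    33                 2607
5   field        40    17                  680
6  garage        68    19                 1292
7     lab        83    30                 2490
9   field        70    22                 1540
group by site, min of temp_times_humidity:
site
field      680
garage    1292
lab        672
Name: temp_times_humidity, dtype: int64
Reading off the sum of the resulting series, we get 2644.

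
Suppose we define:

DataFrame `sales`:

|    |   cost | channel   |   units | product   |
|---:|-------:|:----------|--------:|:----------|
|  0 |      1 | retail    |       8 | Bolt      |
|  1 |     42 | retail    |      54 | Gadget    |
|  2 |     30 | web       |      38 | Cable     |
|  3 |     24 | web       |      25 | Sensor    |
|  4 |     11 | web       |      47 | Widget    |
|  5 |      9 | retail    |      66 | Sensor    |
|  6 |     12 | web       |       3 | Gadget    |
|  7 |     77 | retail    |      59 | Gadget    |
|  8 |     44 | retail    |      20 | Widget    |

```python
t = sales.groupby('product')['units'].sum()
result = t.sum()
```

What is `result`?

group by product, sum of units:
product
Bolt        8
Cable      38
Gadget    116
Sensor     91
Widget     67
Name: units, dtype: int64

320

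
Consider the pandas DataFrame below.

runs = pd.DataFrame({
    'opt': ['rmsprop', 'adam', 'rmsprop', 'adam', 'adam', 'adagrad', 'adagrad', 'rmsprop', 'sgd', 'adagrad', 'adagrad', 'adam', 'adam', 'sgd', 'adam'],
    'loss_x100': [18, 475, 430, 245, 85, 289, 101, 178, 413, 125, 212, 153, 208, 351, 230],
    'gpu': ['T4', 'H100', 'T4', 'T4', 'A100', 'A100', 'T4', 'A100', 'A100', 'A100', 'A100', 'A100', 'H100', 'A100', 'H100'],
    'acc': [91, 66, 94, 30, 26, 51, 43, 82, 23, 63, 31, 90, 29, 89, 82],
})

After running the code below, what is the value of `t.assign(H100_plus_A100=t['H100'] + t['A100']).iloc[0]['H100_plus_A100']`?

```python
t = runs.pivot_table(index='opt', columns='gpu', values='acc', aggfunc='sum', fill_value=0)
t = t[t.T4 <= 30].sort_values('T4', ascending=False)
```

293

pivot: rows=opt, cols=gpu, sum(acc):
gpu      A100  H100   T4
opt                     
adagrad   145     0   43
adam      116   177   30
rmsprop    82     0  185
sgd       112     0    0
filter rows where T4 <= 30:
gpu   A100  H100  T4
opt                 
adam   116   177  30
sgd    112     0   0
sort by T4 descending:
gpu   A100  H100  T4
opt                 
adam   116   177  30
sgd    112     0   0
add column H100_plus_A100 = t['H100'] + t['A100']:
gpu   A100  H100  T4  H100_plus_A100
opt                                 
adam   116   177  30             293
sgd    112     0   0             112
Hence 293.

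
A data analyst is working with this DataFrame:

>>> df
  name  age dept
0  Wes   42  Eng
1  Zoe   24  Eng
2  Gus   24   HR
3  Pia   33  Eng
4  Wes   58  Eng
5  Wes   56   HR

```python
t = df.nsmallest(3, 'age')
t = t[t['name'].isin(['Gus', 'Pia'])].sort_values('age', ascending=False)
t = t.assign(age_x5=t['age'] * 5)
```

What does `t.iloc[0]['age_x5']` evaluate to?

165

take 3 rows with smallest age:
  name  age dept
1  Zoe   24  Eng
2  Gus   24   HR
3  Pia   33  Eng
filter rows where name in ['Gus', 'Pia']:
  name  age dept
2  Gus   24   HR
3  Pia   33  Eng
sort by age descending:
  name  age dept
3  Pia   33  Eng
2  Gus   24   HR
add column age_x5 = t['age'] * 5:
  name  age dept  age_x5
3  Pia   33  Eng     165
2  Gus   24   HR     120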